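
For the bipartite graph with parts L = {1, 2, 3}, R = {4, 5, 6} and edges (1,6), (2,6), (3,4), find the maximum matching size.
2 (matching: (1,6), (3,4); upper bound min(|L|,|R|) = min(3,3) = 3)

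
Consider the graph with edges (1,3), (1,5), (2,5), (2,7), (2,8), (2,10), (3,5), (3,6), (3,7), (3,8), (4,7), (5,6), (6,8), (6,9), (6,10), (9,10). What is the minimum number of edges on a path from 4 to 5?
3 (path: 4 -> 7 -> 2 -> 5, 3 edges)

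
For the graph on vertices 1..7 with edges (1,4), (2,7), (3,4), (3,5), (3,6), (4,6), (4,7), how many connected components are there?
1 (components: {1, 2, 3, 4, 5, 6, 7})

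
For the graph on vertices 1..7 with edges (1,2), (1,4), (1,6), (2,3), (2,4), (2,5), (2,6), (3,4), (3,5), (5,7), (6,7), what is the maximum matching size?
3 (matching: (2,4), (3,5), (6,7); upper bound floor(n/2) = floor(7/2) = 3)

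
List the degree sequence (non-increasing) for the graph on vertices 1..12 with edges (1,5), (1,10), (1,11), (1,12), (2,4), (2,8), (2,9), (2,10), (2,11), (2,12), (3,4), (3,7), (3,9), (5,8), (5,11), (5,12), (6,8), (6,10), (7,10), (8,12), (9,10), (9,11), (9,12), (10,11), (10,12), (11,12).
[7, 7, 6, 6, 5, 4, 4, 4, 3, 2, 2, 2] (degrees: deg(1)=4, deg(2)=6, deg(3)=3, deg(4)=2, deg(5)=4, deg(6)=2, deg(7)=2, deg(8)=4, deg(9)=5, deg(10)=7, deg(11)=6, deg(12)=7)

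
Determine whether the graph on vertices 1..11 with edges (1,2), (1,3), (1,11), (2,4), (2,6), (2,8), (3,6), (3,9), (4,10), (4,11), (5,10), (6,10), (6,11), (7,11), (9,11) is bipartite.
Yes. Partition: {1, 4, 5, 6, 7, 8, 9}, {2, 3, 10, 11}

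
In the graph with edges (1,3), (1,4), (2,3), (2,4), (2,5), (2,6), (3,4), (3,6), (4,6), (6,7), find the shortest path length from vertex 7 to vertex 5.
3 (path: 7 -> 6 -> 2 -> 5, 3 edges)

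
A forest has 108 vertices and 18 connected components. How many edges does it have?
90 (Each of the 18 component trees on V_i vertices has V_i - 1 edges; summing gives V - C = 108 - 18 = 90)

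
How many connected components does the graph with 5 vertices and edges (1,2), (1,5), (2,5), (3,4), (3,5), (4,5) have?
1 (components: {1, 2, 3, 4, 5})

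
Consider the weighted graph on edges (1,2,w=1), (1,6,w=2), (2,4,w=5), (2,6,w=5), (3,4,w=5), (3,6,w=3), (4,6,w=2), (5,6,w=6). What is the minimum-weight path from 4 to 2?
5 (path: 4 -> 2; weights 5 = 5)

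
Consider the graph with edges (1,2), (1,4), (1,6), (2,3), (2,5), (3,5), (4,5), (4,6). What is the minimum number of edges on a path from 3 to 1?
2 (path: 3 -> 2 -> 1, 2 edges)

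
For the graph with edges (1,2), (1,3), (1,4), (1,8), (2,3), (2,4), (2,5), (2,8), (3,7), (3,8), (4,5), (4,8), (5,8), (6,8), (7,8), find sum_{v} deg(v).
30 (handshake: sum of degrees = 2|E| = 2 x 15 = 30)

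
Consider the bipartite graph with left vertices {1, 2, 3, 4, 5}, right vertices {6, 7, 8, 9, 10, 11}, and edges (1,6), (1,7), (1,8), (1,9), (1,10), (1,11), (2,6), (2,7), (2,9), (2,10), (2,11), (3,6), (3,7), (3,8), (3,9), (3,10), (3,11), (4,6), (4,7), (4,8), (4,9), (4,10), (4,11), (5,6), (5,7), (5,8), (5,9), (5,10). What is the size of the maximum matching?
5 (matching: (1,11), (2,10), (3,9), (4,8), (5,7); upper bound min(|L|,|R|) = min(5,6) = 5)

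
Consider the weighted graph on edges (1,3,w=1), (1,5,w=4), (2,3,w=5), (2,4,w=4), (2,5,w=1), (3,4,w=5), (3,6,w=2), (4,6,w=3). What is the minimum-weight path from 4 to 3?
5 (path: 4 -> 3; weights 5 = 5)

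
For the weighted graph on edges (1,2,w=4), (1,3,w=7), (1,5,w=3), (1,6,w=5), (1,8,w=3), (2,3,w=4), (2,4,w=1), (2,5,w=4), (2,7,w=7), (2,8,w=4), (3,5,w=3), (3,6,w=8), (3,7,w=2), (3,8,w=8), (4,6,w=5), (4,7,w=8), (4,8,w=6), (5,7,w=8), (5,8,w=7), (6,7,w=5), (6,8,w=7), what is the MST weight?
21 (MST edges: (1,2,w=4), (1,5,w=3), (1,6,w=5), (1,8,w=3), (2,4,w=1), (3,5,w=3), (3,7,w=2); sum of weights 4 + 3 + 5 + 3 + 1 + 3 + 2 = 21)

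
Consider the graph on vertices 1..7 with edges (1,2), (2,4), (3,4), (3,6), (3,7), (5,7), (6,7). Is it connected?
Yes (BFS from 1 visits [1, 2, 4, 3, 6, 7, 5] — all 7 vertices reached)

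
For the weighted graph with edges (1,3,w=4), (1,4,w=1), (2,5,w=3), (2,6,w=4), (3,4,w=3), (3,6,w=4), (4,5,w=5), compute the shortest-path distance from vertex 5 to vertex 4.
5 (path: 5 -> 4; weights 5 = 5)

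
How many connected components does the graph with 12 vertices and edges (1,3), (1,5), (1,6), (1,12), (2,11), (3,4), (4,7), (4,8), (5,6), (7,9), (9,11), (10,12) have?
1 (components: {1, 2, 3, 4, 5, 6, 7, 8, 9, 10, 11, 12})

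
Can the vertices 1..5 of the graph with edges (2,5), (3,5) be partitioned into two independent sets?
Yes. Partition: {1, 2, 3, 4}, {5}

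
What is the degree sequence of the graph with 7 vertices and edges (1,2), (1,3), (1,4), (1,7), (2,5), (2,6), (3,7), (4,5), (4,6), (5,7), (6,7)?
[4, 4, 3, 3, 3, 3, 2] (degrees: deg(1)=4, deg(2)=3, deg(3)=2, deg(4)=3, deg(5)=3, deg(6)=3, deg(7)=4)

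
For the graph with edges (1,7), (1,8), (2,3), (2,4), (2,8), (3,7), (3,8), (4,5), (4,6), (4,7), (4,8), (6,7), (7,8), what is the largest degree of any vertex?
5 (attained at vertices 4, 7, 8)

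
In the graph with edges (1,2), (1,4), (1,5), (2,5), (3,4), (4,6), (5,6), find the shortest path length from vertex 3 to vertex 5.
3 (path: 3 -> 4 -> 6 -> 5, 3 edges)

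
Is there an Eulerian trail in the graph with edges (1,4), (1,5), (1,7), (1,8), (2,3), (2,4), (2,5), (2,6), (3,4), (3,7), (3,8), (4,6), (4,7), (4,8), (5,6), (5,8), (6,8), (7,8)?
Yes — and in fact it has an Eulerian circuit (the graph is connected and all 8 vertices have even degree)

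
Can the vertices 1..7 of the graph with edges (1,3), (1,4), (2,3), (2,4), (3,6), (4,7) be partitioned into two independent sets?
Yes. Partition: {1, 2, 5, 6, 7}, {3, 4}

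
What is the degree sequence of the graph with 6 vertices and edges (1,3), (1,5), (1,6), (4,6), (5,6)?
[3, 3, 2, 1, 1, 0] (degrees: deg(1)=3, deg(2)=0, deg(3)=1, deg(4)=1, deg(5)=2, deg(6)=3)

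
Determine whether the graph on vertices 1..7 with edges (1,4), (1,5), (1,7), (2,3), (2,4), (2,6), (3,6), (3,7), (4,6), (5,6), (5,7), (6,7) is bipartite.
No (odd cycle of length 3: 5 -> 1 -> 7 -> 5)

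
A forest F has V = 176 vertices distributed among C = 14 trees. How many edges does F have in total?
162 (Each of the 14 component trees on V_i vertices has V_i - 1 edges; summing gives V - C = 176 - 14 = 162)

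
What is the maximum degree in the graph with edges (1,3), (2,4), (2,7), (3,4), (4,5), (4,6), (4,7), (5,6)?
5 (attained at vertex 4)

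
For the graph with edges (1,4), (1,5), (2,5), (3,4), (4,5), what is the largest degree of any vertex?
3 (attained at vertices 4, 5)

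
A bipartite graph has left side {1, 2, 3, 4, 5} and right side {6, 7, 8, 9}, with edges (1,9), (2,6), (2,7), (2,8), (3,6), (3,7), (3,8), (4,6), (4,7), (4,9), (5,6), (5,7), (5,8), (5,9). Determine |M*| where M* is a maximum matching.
4 (matching: (1,9), (2,8), (3,7), (4,6); upper bound min(|L|,|R|) = min(5,4) = 4)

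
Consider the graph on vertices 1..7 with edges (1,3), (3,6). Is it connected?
No, it has 5 components: {1, 3, 6}, {2}, {4}, {5}, {7}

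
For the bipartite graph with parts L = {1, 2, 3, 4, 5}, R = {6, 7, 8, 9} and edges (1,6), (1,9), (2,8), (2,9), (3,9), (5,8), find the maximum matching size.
3 (matching: (1,6), (2,8), (3,9); upper bound min(|L|,|R|) = min(5,4) = 4)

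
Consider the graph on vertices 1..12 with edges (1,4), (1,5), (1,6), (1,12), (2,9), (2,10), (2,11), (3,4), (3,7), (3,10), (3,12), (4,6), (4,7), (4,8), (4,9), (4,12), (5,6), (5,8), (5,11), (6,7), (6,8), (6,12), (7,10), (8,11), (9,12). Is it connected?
Yes (BFS from 1 visits [1, 4, 5, 6, 12, 3, 7, 8, 9, 11, 10, 2] — all 12 vertices reached)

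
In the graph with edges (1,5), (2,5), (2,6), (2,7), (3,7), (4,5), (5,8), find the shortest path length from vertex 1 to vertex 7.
3 (path: 1 -> 5 -> 2 -> 7, 3 edges)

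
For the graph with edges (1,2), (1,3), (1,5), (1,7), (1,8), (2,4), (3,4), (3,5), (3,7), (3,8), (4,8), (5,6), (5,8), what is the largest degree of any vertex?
5 (attained at vertices 1, 3)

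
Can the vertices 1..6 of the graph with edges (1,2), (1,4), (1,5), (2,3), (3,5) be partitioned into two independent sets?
Yes. Partition: {1, 3, 6}, {2, 4, 5}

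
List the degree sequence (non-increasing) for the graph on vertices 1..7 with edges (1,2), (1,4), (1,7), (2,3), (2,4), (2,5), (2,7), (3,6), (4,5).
[5, 3, 3, 2, 2, 2, 1] (degrees: deg(1)=3, deg(2)=5, deg(3)=2, deg(4)=3, deg(5)=2, deg(6)=1, deg(7)=2)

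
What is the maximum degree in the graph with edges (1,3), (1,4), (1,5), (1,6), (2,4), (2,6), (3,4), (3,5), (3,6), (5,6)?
4 (attained at vertices 1, 3, 6)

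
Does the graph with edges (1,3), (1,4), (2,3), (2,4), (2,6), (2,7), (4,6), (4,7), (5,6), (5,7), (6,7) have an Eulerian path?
Yes — and in fact it has an Eulerian circuit (the graph is connected and all 7 vertices have even degree)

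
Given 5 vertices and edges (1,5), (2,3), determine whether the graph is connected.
No, it has 3 components: {1, 5}, {2, 3}, {4}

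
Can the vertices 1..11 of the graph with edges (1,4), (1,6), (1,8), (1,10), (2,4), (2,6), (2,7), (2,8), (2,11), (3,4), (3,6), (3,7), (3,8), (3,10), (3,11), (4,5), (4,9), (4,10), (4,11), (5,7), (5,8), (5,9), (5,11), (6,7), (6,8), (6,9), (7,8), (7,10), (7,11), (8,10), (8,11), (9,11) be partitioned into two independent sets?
No (odd cycle of length 3: 4 -> 1 -> 10 -> 4)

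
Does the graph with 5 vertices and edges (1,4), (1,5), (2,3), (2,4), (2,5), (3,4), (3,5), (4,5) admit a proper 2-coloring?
No (odd cycle of length 3: 5 -> 1 -> 4 -> 5)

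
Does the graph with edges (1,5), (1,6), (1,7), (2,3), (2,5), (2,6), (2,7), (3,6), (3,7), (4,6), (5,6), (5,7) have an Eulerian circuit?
No (4 vertices have odd degree: {1, 3, 4, 6}; Eulerian circuit requires 0)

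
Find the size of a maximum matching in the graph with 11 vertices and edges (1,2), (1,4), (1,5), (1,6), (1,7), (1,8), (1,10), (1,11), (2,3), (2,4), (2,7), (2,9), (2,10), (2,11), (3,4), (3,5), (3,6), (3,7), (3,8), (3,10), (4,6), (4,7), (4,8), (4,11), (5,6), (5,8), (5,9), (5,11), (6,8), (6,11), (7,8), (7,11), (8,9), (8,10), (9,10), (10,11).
5 (matching: (1,6), (3,10), (4,8), (5,9), (7,11); upper bound floor(n/2) = floor(11/2) = 5)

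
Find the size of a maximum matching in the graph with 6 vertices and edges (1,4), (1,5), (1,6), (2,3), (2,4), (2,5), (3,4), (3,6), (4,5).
3 (matching: (1,6), (2,3), (4,5); upper bound floor(n/2) = floor(6/2) = 3)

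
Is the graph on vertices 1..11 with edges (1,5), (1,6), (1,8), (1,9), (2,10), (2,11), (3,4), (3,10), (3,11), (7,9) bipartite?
Yes. Partition: {1, 2, 3, 7}, {4, 5, 6, 8, 9, 10, 11}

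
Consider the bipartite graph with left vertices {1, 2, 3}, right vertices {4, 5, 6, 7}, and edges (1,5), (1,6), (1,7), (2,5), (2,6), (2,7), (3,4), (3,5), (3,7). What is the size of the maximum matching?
3 (matching: (1,7), (2,6), (3,5); upper bound min(|L|,|R|) = min(3,4) = 3)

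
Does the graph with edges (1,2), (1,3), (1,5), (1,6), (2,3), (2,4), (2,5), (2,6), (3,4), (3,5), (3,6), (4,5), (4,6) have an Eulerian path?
Yes (the graph is connected and exactly 2 vertices have odd degree: {2, 3}; any Eulerian path must start and end at those)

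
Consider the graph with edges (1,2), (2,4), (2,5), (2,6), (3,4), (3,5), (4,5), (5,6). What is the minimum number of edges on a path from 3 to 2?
2 (path: 3 -> 4 -> 2, 2 edges)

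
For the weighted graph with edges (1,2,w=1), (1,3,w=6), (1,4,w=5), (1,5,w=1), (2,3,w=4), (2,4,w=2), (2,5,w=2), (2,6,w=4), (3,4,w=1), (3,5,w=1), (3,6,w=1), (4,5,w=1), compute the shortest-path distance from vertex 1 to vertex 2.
1 (path: 1 -> 2; weights 1 = 1)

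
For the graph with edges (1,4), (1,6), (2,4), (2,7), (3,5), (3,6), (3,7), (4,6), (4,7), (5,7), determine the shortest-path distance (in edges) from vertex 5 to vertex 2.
2 (path: 5 -> 7 -> 2, 2 edges)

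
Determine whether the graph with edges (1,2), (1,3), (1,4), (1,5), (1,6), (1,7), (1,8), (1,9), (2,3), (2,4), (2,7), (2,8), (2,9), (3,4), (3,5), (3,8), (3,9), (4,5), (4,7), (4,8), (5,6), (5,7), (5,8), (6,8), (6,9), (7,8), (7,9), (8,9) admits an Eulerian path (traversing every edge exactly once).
Yes — and in fact it has an Eulerian circuit (the graph is connected and all 9 vertices have even degree)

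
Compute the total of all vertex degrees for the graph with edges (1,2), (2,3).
4 (handshake: sum of degrees = 2|E| = 2 x 2 = 4)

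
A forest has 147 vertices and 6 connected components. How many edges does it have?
141 (Each of the 6 component trees on V_i vertices has V_i - 1 edges; summing gives V - C = 147 - 6 = 141)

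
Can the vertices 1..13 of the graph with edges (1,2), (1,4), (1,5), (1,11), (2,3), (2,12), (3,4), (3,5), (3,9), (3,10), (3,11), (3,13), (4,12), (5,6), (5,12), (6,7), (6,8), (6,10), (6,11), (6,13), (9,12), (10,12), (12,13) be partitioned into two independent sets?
Yes. Partition: {1, 3, 6, 12}, {2, 4, 5, 7, 8, 9, 10, 11, 13}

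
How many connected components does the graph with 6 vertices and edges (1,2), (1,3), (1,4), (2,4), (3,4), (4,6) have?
2 (components: {1, 2, 3, 4, 6}, {5})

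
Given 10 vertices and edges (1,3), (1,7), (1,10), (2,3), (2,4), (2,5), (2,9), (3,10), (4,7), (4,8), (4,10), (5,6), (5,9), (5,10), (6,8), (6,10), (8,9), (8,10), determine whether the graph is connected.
Yes (BFS from 1 visits [1, 3, 7, 10, 2, 4, 5, 6, 8, 9] — all 10 vertices reached)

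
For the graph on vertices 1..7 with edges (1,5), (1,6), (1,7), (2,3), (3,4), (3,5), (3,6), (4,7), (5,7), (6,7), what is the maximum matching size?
3 (matching: (1,6), (3,4), (5,7); upper bound floor(n/2) = floor(7/2) = 3)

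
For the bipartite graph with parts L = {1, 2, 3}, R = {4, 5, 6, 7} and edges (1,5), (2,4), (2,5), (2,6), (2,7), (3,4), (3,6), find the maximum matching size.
3 (matching: (1,5), (2,7), (3,6); upper bound min(|L|,|R|) = min(3,4) = 3)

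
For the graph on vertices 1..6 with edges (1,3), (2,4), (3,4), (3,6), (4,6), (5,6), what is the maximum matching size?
3 (matching: (1,3), (2,4), (5,6); upper bound floor(n/2) = floor(6/2) = 3)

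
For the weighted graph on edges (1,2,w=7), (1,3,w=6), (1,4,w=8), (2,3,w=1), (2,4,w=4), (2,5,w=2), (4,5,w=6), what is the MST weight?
13 (MST edges: (1,3,w=6), (2,3,w=1), (2,4,w=4), (2,5,w=2); sum of weights 6 + 1 + 4 + 2 = 13)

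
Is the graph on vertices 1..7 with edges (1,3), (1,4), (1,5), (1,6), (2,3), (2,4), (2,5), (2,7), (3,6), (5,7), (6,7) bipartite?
No (odd cycle of length 3: 6 -> 1 -> 3 -> 6)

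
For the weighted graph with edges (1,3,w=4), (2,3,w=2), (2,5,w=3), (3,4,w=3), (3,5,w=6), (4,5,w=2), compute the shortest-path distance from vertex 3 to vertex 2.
2 (path: 3 -> 2; weights 2 = 2)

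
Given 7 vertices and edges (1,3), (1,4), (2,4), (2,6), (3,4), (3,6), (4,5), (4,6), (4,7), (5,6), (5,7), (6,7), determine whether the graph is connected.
Yes (BFS from 1 visits [1, 3, 4, 6, 2, 5, 7] — all 7 vertices reached)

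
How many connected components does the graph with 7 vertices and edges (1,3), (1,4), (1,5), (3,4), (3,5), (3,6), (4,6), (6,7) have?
2 (components: {1, 3, 4, 5, 6, 7}, {2})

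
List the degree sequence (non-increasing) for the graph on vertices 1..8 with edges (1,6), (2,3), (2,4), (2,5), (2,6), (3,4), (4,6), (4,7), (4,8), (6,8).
[5, 4, 4, 2, 2, 1, 1, 1] (degrees: deg(1)=1, deg(2)=4, deg(3)=2, deg(4)=5, deg(5)=1, deg(6)=4, deg(7)=1, deg(8)=2)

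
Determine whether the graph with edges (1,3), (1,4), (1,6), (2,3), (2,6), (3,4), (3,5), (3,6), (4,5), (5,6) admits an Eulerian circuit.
No (4 vertices have odd degree: {1, 3, 4, 5}; Eulerian circuit requires 0)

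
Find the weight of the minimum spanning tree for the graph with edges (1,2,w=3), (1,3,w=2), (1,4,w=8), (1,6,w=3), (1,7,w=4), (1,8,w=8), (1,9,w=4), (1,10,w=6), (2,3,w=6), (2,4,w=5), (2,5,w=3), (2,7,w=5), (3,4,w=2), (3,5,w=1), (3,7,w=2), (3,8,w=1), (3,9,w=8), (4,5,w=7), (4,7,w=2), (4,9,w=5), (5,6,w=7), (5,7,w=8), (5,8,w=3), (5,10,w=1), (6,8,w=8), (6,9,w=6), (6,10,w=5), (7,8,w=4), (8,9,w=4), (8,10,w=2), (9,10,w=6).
19 (MST edges: (1,2,w=3), (1,3,w=2), (1,6,w=3), (1,9,w=4), (3,4,w=2), (3,5,w=1), (3,7,w=2), (3,8,w=1), (5,10,w=1); sum of weights 3 + 2 + 3 + 4 + 2 + 1 + 2 + 1 + 1 = 19)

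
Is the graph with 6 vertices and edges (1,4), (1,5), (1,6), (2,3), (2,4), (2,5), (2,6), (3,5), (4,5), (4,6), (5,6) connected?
Yes (BFS from 1 visits [1, 4, 5, 6, 2, 3] — all 6 vertices reached)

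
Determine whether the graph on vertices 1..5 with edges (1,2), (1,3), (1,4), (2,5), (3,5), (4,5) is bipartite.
Yes. Partition: {1, 5}, {2, 3, 4}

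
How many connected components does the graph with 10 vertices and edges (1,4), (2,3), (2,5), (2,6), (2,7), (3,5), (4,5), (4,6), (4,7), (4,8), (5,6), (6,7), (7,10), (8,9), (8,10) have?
1 (components: {1, 2, 3, 4, 5, 6, 7, 8, 9, 10})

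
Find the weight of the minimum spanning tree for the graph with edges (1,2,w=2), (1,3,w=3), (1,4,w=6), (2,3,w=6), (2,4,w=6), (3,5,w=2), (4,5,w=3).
10 (MST edges: (1,2,w=2), (1,3,w=3), (3,5,w=2), (4,5,w=3); sum of weights 2 + 3 + 2 + 3 = 10)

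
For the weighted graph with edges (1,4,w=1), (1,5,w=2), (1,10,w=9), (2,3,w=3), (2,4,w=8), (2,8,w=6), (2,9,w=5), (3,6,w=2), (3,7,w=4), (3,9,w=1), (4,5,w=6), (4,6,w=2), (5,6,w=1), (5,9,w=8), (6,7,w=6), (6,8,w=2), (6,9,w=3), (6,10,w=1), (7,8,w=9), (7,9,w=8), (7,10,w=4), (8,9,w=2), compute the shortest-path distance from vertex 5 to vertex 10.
2 (path: 5 -> 6 -> 10; weights 1 + 1 = 2)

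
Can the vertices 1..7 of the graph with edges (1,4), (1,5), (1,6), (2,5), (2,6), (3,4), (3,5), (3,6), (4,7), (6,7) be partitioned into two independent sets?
Yes. Partition: {1, 2, 3, 7}, {4, 5, 6}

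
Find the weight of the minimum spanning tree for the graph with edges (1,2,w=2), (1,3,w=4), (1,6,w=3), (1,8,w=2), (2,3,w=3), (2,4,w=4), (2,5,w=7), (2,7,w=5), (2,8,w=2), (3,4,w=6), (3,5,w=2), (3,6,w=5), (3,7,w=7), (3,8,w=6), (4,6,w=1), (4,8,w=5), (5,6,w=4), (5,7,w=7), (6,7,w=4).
17 (MST edges: (1,2,w=2), (1,6,w=3), (1,8,w=2), (2,3,w=3), (3,5,w=2), (4,6,w=1), (6,7,w=4); sum of weights 2 + 3 + 2 + 3 + 2 + 1 + 4 = 17)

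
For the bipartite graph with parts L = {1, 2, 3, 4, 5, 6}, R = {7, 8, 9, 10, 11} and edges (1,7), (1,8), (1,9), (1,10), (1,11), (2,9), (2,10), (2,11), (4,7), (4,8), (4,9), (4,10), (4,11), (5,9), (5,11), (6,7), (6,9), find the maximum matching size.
5 (matching: (1,11), (2,10), (4,8), (5,9), (6,7); upper bound min(|L|,|R|) = min(6,5) = 5)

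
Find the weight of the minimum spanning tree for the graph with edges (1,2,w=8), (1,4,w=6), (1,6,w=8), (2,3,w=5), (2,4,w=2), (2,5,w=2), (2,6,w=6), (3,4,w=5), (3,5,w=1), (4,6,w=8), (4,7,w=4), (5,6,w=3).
18 (MST edges: (1,4,w=6), (2,4,w=2), (2,5,w=2), (3,5,w=1), (4,7,w=4), (5,6,w=3); sum of weights 6 + 2 + 2 + 1 + 4 + 3 = 18)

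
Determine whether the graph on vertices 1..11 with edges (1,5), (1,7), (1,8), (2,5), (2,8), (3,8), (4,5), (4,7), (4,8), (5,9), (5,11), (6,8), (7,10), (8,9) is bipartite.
Yes. Partition: {1, 2, 3, 4, 6, 9, 10, 11}, {5, 7, 8}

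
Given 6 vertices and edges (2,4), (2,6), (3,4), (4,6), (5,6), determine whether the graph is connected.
No, it has 2 components: {1}, {2, 3, 4, 5, 6}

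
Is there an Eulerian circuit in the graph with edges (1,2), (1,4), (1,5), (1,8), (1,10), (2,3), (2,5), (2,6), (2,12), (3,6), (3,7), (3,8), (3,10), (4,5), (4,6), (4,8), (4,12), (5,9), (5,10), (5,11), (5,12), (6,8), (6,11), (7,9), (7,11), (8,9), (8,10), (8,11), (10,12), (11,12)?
No (12 vertices have odd degree: {1, 2, 3, 4, 5, 6, 7, 8, 9, 10, 11, 12}; Eulerian circuit requires 0)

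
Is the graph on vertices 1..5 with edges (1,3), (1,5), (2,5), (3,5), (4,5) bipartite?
No (odd cycle of length 3: 3 -> 1 -> 5 -> 3)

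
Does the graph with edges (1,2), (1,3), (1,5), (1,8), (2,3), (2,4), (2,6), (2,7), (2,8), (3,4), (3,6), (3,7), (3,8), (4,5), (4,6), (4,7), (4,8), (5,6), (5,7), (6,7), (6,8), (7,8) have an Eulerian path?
Yes — and in fact it has an Eulerian circuit (the graph is connected and all 8 vertices have even degree)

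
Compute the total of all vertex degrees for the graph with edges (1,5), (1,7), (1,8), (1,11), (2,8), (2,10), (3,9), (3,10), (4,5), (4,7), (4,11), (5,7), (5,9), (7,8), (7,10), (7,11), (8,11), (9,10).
36 (handshake: sum of degrees = 2|E| = 2 x 18 = 36)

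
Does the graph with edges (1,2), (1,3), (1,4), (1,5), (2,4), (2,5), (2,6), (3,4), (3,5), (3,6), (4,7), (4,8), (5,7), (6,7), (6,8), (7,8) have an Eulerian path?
Yes (the graph is connected and exactly 2 vertices have odd degree: {4, 8}; any Eulerian path must start and end at those)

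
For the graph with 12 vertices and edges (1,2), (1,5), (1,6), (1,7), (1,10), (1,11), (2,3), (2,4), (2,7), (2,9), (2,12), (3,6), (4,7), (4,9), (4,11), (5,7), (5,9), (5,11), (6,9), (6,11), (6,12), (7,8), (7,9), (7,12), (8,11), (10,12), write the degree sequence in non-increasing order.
[7, 6, 6, 5, 5, 5, 4, 4, 4, 2, 2, 2] (degrees: deg(1)=6, deg(2)=6, deg(3)=2, deg(4)=4, deg(5)=4, deg(6)=5, deg(7)=7, deg(8)=2, deg(9)=5, deg(10)=2, deg(11)=5, deg(12)=4)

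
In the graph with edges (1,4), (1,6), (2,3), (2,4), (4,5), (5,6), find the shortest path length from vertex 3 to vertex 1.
3 (path: 3 -> 2 -> 4 -> 1, 3 edges)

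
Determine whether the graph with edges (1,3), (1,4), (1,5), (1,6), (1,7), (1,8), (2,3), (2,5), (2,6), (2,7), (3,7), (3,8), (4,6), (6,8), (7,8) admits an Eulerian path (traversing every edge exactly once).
Yes — and in fact it has an Eulerian circuit (the graph is connected and all 8 vertices have even degree)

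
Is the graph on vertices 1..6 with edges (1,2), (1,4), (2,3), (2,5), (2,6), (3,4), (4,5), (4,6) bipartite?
Yes. Partition: {1, 3, 5, 6}, {2, 4}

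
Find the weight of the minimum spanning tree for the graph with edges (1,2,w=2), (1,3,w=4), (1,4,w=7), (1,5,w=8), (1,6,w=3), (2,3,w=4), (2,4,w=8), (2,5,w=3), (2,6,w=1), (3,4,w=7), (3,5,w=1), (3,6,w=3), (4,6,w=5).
12 (MST edges: (1,2,w=2), (2,5,w=3), (2,6,w=1), (3,5,w=1), (4,6,w=5); sum of weights 2 + 3 + 1 + 1 + 5 = 12)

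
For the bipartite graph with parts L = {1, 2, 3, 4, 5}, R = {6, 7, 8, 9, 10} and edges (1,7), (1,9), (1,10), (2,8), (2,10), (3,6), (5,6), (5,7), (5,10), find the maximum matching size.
4 (matching: (1,9), (2,8), (3,6), (5,10); upper bound min(|L|,|R|) = min(5,5) = 5)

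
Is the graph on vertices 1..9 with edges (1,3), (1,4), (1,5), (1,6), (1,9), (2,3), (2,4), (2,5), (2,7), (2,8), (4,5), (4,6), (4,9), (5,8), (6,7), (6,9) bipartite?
No (odd cycle of length 3: 5 -> 1 -> 4 -> 5)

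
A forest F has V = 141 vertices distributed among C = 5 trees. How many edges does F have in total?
136 (Each of the 5 component trees on V_i vertices has V_i - 1 edges; summing gives V - C = 141 - 5 = 136)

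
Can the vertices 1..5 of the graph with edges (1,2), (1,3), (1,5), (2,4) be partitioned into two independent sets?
Yes. Partition: {1, 4}, {2, 3, 5}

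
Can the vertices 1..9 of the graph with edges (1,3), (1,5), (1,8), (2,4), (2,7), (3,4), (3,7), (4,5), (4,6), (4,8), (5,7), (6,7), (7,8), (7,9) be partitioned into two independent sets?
Yes. Partition: {1, 4, 7}, {2, 3, 5, 6, 8, 9}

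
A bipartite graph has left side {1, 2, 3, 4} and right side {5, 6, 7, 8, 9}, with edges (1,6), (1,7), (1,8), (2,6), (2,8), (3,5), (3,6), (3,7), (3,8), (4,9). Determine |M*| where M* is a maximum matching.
4 (matching: (1,8), (2,6), (3,7), (4,9); upper bound min(|L|,|R|) = min(4,5) = 4)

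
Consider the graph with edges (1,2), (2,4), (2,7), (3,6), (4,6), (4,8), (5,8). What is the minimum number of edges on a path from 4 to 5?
2 (path: 4 -> 8 -> 5, 2 edges)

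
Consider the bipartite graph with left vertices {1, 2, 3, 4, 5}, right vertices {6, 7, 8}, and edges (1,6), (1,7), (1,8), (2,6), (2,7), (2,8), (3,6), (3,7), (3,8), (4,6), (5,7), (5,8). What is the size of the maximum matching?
3 (matching: (1,8), (2,7), (3,6); upper bound min(|L|,|R|) = min(5,3) = 3)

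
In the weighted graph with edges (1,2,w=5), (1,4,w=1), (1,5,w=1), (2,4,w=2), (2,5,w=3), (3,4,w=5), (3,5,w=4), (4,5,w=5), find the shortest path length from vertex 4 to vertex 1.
1 (path: 4 -> 1; weights 1 = 1)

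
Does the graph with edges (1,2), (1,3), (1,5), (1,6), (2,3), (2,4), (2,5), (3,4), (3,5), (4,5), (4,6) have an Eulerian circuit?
Yes (the graph is connected and all 6 vertices have even degree)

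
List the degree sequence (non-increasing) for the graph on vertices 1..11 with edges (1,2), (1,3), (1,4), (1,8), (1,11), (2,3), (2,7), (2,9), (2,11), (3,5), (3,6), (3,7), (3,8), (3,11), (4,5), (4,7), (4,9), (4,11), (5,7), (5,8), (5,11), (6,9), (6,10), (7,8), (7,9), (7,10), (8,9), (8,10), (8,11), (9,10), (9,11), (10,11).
[8, 7, 7, 7, 7, 5, 5, 5, 5, 5, 3] (degrees: deg(1)=5, deg(2)=5, deg(3)=7, deg(4)=5, deg(5)=5, deg(6)=3, deg(7)=7, deg(8)=7, deg(9)=7, deg(10)=5, deg(11)=8)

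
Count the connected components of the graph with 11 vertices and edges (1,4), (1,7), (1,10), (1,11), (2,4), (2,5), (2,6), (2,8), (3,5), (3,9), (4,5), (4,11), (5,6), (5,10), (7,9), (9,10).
1 (components: {1, 2, 3, 4, 5, 6, 7, 8, 9, 10, 11})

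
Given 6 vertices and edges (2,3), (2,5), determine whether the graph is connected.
No, it has 4 components: {1}, {2, 3, 5}, {4}, {6}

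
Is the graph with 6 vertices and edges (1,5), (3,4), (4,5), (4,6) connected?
No, it has 2 components: {1, 3, 4, 5, 6}, {2}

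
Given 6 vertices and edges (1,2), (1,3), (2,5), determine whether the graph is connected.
No, it has 3 components: {1, 2, 3, 5}, {4}, {6}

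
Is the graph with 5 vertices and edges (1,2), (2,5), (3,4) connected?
No, it has 2 components: {1, 2, 5}, {3, 4}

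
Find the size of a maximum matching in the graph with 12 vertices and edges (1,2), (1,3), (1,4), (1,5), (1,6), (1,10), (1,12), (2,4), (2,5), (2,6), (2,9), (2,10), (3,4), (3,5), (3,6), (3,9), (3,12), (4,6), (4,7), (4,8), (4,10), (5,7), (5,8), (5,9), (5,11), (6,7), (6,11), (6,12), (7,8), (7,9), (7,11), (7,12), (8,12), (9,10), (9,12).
6 (matching: (1,2), (3,9), (4,10), (5,8), (6,12), (7,11); upper bound floor(n/2) = floor(12/2) = 6)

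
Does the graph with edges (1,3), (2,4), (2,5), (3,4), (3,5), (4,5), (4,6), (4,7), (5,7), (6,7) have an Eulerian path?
No (4 vertices have odd degree: {1, 3, 4, 7}; Eulerian path requires 0 or 2)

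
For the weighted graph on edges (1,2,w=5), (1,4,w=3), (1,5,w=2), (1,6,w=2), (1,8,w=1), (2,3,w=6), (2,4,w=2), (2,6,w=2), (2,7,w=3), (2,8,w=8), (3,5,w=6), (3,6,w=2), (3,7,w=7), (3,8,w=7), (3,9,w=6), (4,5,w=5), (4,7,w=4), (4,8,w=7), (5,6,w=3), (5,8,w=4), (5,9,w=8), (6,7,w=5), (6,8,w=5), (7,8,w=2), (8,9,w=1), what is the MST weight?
14 (MST edges: (1,5,w=2), (1,6,w=2), (1,8,w=1), (2,4,w=2), (2,6,w=2), (3,6,w=2), (7,8,w=2), (8,9,w=1); sum of weights 2 + 2 + 1 + 2 + 2 + 2 + 2 + 1 = 14)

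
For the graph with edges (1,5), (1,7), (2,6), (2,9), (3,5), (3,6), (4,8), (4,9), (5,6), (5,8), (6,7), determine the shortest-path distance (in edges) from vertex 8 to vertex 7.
3 (path: 8 -> 5 -> 1 -> 7, 3 edges)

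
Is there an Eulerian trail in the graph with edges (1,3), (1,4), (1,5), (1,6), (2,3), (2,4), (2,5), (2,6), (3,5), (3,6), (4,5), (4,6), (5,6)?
Yes (the graph is connected and exactly 2 vertices have odd degree: {5, 6}; any Eulerian path must start and end at those)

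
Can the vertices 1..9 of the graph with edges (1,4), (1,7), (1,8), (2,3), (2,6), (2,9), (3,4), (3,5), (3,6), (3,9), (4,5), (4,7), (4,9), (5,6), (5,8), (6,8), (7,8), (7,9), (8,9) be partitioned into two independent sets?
No (odd cycle of length 3: 4 -> 1 -> 7 -> 4)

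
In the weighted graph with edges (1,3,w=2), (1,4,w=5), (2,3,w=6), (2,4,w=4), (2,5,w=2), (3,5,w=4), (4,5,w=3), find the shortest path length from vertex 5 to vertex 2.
2 (path: 5 -> 2; weights 2 = 2)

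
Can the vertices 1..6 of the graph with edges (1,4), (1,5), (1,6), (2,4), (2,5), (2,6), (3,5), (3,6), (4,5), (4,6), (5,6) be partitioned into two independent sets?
No (odd cycle of length 3: 4 -> 1 -> 5 -> 4)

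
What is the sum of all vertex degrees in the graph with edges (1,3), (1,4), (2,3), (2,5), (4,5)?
10 (handshake: sum of degrees = 2|E| = 2 x 5 = 10)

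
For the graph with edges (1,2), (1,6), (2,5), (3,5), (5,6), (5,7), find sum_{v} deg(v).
12 (handshake: sum of degrees = 2|E| = 2 x 6 = 12)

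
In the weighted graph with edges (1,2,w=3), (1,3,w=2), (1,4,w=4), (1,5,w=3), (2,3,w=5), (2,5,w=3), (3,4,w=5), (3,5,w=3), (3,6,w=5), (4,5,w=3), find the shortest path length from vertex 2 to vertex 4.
6 (path: 2 -> 5 -> 4; weights 3 + 3 = 6)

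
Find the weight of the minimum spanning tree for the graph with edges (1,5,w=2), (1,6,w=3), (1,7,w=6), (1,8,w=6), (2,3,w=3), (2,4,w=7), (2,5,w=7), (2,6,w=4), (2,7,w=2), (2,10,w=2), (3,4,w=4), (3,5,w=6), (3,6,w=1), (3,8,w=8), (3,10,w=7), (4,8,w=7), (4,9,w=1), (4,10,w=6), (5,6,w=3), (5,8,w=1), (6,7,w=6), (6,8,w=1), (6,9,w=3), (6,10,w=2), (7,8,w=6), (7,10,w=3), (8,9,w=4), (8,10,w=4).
15 (MST edges: (1,5,w=2), (2,7,w=2), (2,10,w=2), (3,6,w=1), (4,9,w=1), (5,8,w=1), (6,8,w=1), (6,9,w=3), (6,10,w=2); sum of weights 2 + 2 + 2 + 1 + 1 + 1 + 1 + 3 + 2 = 15)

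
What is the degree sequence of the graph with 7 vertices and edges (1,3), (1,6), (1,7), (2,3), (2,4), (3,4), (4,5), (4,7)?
[4, 3, 3, 2, 2, 1, 1] (degrees: deg(1)=3, deg(2)=2, deg(3)=3, deg(4)=4, deg(5)=1, deg(6)=1, deg(7)=2)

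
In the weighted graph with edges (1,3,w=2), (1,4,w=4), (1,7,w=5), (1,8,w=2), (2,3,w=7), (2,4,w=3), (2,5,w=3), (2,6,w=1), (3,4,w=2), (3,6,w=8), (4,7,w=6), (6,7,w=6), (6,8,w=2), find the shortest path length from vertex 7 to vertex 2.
7 (path: 7 -> 6 -> 2; weights 6 + 1 = 7)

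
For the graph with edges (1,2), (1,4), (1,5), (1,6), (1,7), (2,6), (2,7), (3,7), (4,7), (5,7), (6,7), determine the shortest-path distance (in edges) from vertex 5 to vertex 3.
2 (path: 5 -> 7 -> 3, 2 edges)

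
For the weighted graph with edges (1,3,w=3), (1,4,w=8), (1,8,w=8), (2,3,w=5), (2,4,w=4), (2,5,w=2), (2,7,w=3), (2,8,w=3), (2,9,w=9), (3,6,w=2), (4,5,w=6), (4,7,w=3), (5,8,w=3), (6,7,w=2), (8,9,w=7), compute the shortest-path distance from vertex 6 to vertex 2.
5 (path: 6 -> 7 -> 2; weights 2 + 3 = 5)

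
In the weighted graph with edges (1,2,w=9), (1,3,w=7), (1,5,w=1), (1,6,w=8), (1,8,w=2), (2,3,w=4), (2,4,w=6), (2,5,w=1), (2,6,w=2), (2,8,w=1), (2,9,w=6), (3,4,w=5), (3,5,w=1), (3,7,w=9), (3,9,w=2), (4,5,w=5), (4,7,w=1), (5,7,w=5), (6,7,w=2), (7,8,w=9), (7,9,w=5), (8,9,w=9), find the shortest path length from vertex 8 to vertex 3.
3 (path: 8 -> 2 -> 5 -> 3; weights 1 + 1 + 1 = 3)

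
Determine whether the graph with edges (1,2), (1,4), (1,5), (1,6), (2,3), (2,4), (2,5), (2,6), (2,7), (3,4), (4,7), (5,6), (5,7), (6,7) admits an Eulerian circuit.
Yes (the graph is connected and all 7 vertices have even degree)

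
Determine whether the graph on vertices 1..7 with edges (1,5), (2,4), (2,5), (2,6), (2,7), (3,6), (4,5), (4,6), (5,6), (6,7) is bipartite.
No (odd cycle of length 3: 6 -> 5 -> 2 -> 6)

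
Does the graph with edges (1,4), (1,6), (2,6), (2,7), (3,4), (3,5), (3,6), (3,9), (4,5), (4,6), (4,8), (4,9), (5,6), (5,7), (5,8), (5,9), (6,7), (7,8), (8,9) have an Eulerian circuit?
Yes (the graph is connected and all 9 vertices have even degree)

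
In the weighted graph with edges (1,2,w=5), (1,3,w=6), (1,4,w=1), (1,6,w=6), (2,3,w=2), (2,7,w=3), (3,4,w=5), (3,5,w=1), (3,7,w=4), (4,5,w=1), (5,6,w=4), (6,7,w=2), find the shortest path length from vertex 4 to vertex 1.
1 (path: 4 -> 1; weights 1 = 1)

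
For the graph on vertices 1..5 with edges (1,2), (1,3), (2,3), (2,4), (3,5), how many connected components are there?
1 (components: {1, 2, 3, 4, 5})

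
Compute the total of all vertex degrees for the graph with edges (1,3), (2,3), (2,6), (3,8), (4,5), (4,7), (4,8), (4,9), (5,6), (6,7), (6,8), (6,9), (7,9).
26 (handshake: sum of degrees = 2|E| = 2 x 13 = 26)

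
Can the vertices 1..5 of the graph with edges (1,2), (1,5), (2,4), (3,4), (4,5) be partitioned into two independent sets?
Yes. Partition: {1, 4}, {2, 3, 5}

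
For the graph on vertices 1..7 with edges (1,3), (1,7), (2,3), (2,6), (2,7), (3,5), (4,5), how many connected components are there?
1 (components: {1, 2, 3, 4, 5, 6, 7})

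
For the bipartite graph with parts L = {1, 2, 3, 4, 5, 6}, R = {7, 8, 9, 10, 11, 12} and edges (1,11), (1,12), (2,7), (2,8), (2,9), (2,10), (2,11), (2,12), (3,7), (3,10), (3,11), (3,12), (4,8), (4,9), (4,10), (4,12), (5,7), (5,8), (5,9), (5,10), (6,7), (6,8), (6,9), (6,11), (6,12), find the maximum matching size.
6 (matching: (1,12), (2,11), (3,10), (4,9), (5,8), (6,7); upper bound min(|L|,|R|) = min(6,6) = 6)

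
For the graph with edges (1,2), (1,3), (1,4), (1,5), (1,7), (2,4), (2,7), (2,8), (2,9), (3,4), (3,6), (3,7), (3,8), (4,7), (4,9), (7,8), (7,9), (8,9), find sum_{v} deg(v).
36 (handshake: sum of degrees = 2|E| = 2 x 18 = 36)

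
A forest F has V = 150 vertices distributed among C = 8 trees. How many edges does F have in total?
142 (Each of the 8 component trees on V_i vertices has V_i - 1 edges; summing gives V - C = 150 - 8 = 142)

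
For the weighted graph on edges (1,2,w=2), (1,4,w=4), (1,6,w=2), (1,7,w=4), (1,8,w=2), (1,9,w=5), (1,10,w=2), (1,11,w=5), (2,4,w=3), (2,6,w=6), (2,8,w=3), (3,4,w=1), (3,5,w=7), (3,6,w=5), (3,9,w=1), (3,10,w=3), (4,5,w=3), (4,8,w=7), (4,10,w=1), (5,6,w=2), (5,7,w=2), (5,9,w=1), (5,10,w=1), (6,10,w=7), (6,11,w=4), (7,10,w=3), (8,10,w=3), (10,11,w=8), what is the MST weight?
18 (MST edges: (1,2,w=2), (1,6,w=2), (1,8,w=2), (1,10,w=2), (3,4,w=1), (3,9,w=1), (4,10,w=1), (5,7,w=2), (5,10,w=1), (6,11,w=4); sum of weights 2 + 2 + 2 + 2 + 1 + 1 + 1 + 2 + 1 + 4 = 18)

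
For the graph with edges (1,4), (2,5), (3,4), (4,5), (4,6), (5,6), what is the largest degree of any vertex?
4 (attained at vertex 4)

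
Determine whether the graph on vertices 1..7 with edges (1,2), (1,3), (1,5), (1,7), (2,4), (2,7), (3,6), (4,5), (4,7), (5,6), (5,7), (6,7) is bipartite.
No (odd cycle of length 3: 5 -> 1 -> 7 -> 5)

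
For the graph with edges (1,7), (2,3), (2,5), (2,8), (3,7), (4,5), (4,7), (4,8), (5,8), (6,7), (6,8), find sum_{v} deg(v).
22 (handshake: sum of degrees = 2|E| = 2 x 11 = 22)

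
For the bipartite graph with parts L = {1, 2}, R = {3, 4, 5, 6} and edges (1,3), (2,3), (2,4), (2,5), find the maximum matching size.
2 (matching: (1,3), (2,5); upper bound min(|L|,|R|) = min(2,4) = 2)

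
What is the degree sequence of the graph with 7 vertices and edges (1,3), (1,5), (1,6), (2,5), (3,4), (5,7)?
[3, 3, 2, 1, 1, 1, 1] (degrees: deg(1)=3, deg(2)=1, deg(3)=2, deg(4)=1, deg(5)=3, deg(6)=1, deg(7)=1)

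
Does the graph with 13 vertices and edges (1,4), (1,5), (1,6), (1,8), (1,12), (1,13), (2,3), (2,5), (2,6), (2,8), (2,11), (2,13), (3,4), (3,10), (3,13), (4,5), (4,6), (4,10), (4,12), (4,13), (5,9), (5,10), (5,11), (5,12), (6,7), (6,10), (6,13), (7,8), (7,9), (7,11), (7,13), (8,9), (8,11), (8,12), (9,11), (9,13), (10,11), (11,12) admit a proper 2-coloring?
No (odd cycle of length 3: 6 -> 1 -> 4 -> 6)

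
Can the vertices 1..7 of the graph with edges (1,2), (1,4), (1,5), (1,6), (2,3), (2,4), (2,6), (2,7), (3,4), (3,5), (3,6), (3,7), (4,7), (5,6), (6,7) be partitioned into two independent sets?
No (odd cycle of length 3: 2 -> 1 -> 6 -> 2)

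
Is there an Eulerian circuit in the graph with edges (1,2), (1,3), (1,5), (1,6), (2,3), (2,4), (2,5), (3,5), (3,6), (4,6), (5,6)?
Yes (the graph is connected and all 6 vertices have even degree)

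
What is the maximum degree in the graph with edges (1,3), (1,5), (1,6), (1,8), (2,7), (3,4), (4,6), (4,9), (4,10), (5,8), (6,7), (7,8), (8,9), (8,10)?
5 (attained at vertex 8)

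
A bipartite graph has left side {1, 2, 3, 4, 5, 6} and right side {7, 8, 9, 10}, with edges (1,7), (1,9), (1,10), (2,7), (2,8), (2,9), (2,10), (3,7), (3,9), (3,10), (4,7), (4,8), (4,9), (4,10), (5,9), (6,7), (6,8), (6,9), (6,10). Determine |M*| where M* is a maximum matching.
4 (matching: (1,10), (2,9), (3,7), (4,8); upper bound min(|L|,|R|) = min(6,4) = 4)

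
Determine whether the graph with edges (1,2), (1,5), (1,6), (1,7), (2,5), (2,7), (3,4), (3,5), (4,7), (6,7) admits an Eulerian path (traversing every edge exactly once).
Yes (the graph is connected and exactly 2 vertices have odd degree: {2, 5}; any Eulerian path must start and end at those)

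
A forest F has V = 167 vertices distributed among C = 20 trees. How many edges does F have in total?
147 (Each of the 20 component trees on V_i vertices has V_i - 1 edges; summing gives V - C = 167 - 20 = 147)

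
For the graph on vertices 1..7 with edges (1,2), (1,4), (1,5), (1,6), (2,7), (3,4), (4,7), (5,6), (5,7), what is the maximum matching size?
3 (matching: (1,6), (3,4), (5,7); upper bound floor(n/2) = floor(7/2) = 3)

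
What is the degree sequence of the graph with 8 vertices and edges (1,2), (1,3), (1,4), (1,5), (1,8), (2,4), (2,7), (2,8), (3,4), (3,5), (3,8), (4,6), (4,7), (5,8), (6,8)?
[5, 5, 5, 4, 4, 3, 2, 2] (degrees: deg(1)=5, deg(2)=4, deg(3)=4, deg(4)=5, deg(5)=3, deg(6)=2, deg(7)=2, deg(8)=5)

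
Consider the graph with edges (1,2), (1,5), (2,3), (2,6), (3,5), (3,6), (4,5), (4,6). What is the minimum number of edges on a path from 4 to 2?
2 (path: 4 -> 6 -> 2, 2 edges)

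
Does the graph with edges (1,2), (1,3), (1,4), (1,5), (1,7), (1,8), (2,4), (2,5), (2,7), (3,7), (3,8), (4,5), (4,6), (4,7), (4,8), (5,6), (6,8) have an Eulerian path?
Yes (the graph is connected and exactly 2 vertices have odd degree: {3, 6}; any Eulerian path must start and end at those)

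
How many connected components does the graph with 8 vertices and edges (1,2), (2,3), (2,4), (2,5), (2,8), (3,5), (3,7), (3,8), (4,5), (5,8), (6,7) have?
1 (components: {1, 2, 3, 4, 5, 6, 7, 8})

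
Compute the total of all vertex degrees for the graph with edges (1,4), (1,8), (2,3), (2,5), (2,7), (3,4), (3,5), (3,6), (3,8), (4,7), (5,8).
22 (handshake: sum of degrees = 2|E| = 2 x 11 = 22)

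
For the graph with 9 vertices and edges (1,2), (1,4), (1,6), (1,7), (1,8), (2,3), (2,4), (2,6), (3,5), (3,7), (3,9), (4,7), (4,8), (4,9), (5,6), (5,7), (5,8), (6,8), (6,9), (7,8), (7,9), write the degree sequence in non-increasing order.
[6, 5, 5, 5, 5, 4, 4, 4, 4] (degrees: deg(1)=5, deg(2)=4, deg(3)=4, deg(4)=5, deg(5)=4, deg(6)=5, deg(7)=6, deg(8)=5, deg(9)=4)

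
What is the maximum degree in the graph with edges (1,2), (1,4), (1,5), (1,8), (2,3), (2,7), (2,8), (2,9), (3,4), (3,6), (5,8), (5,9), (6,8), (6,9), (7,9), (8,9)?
5 (attained at vertices 2, 8, 9)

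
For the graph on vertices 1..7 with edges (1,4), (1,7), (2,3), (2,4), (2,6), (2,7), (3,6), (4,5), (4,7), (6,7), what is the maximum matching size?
3 (matching: (2,3), (4,5), (6,7); upper bound floor(n/2) = floor(7/2) = 3)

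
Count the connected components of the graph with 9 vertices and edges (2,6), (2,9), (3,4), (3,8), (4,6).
4 (components: {1}, {2, 3, 4, 6, 8, 9}, {5}, {7})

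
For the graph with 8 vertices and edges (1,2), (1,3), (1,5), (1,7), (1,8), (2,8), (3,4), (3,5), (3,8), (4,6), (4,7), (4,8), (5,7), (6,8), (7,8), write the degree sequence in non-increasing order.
[6, 5, 4, 4, 4, 3, 2, 2] (degrees: deg(1)=5, deg(2)=2, deg(3)=4, deg(4)=4, deg(5)=3, deg(6)=2, deg(7)=4, deg(8)=6)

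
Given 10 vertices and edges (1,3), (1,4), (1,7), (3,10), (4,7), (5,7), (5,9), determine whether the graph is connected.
No, it has 4 components: {1, 3, 4, 5, 7, 9, 10}, {2}, {6}, {8}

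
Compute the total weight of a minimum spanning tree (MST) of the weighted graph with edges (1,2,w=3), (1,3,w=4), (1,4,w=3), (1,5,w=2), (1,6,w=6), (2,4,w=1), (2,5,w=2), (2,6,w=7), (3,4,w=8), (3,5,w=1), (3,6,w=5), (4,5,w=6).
11 (MST edges: (1,5,w=2), (2,4,w=1), (2,5,w=2), (3,5,w=1), (3,6,w=5); sum of weights 2 + 1 + 2 + 1 + 5 = 11)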